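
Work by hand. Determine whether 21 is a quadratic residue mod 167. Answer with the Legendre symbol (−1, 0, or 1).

1

Euler's criterion: (21/167) ≡ 21^83 (mod 167).
21^2 ≡ 107 (mod 167)
21^4 ≡ 93 (mod 167)
21^8 ≡ 132 (mod 167)
21^16 ≡ 56 (mod 167)
21^32 ≡ 130 (mod 167)
21^64 ≡ 33 (mod 167)
21^83 = 21^(64+16+2+1) ≡ 1 (mod 167).
Result is 1, so (21/167) = 1.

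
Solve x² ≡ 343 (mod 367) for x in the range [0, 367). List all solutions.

Since 367 ≡ 3 (mod 4), a square root of 343 is 343^((367+1)/4) = 343^92 mod 367.
Repeated squaring: 343^2≡209, 343^4≡8, 343^8≡64, 343^16≡59, 343^32≡178, 343^64≡122 (mod 367).
343^92 = 343^(64+16+8+4) ≡ 329 (mod 367).
Check: 329² = 108241 ≡ 343 (mod 367). The two roots are 38 and 329.

38, 329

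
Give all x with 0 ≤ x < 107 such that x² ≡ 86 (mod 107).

34, 73

Since 107 ≡ 3 (mod 4), a square root of 86 is 86^((107+1)/4) = 86^27 mod 107.
Repeated squaring: 86^2≡13, 86^4≡62, 86^8≡99, 86^16≡64 (mod 107).
86^27 = 86^(16+8+2+1) ≡ 34 (mod 107).
Check: 34² = 1156 ≡ 86 (mod 107). The two roots are 34 and 73.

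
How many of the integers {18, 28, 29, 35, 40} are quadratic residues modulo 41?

2

(18/41) = +1 → QR.
(28/41) = -1 → non-residue.
(29/41) = -1 → non-residue.
(35/41) = -1 → non-residue.
(40/41) = +1 → QR.
Total quadratic residues among the 5: 2.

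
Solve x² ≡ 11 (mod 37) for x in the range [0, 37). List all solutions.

37 ≡ 1 (mod 4), so we find a root by search.
Trying successive values, 14² = 196 ≡ 11 (mod 37). The other root is 37 − 14 = 23.

14, 23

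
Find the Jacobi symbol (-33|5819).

First reduce: -33 ≡ 5786 (mod 5819).
Pull out 2: since 5819 ≡ 3 (mod 8), (2/5819) = -1.
Reciprocity: 2893 ≡ 1 and 5819 ≡ 3 (mod 4), so (2893/5819) = +(5819/2893).
Reduce top mod 2893: now compute (33/2893).
Reciprocity: 33 ≡ 1 and 2893 ≡ 1 (mod 4), so (33/2893) = +(2893/33).
Reduce top mod 33: now compute (22/33).
Pull out 2: since 33 ≡ 1 (mod 8), (2/33) = +1.
Reciprocity: 11 ≡ 3 and 33 ≡ 1 (mod 4), so (11/33) = +(33/11).
Reduce top mod 11: now compute (0/11).
Top reduces to 0: gcd > 1, so the symbol is 0.

0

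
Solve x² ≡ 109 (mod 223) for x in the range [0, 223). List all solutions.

Since 223 ≡ 3 (mod 4), a square root of 109 is 109^((223+1)/4) = 109^56 mod 223.
Repeated squaring: 109^2≡62, 109^4≡53, 109^8≡133, 109^16≡72, 109^32≡55 (mod 223).
109^56 = 109^(32+16+8) ≡ 177 (mod 223).
Check: 177² = 31329 ≡ 109 (mod 223). The two roots are 46 and 177.

46, 177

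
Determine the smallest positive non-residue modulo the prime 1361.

(2/1361) = +1, so 2 is a residue.
(3/1361) = −1, so 3 is the smallest positive non-residue mod 1361.

3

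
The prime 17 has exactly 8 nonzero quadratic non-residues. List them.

3, 5, 6, 7, 10, 11, 12, 14

Square k = 1,…,8 (k and 17−k give the same square):
1²=1, 2²=4, 3²=9, 4²=16, 5²≡8, 6²≡2, 7²≡15, 8²≡13 (mod 17).
The residues are {1, 2, 4, 8, 9, 13, 15, 16}; the non-residues are the remaining 8 nonzero classes.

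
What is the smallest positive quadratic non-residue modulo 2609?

3

(2/2609) = +1, so 2 is a residue.
(3/2609) = −1, so 3 is the smallest positive non-residue mod 2609.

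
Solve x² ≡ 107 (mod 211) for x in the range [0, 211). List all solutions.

23, 188

Since 211 ≡ 3 (mod 4), a square root of 107 is 107^((211+1)/4) = 107^53 mod 211.
Repeated squaring: 107^2≡55, 107^4≡71, 107^8≡188, 107^16≡107, 107^32≡55 (mod 211).
107^53 = 107^(32+16+4+1) ≡ 188 (mod 211).
Check: 188² = 35344 ≡ 107 (mod 211). The two roots are 23 and 188.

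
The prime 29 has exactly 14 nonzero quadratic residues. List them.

Square k = 1,…,14 (k and 29−k give the same square):
1²=1, 2²=4, 3²=9, 4²=16, 5²=25, 6²≡7, 7²≡20, 8²≡6, 9²≡23, 10²≡13, 11²≡5, 12²≡28, 13²≡24, 14²≡22 (mod 29).
So the quadratic residues mod 29 are {1, 4, 5, 6, 7, 9, 13, 16, 20, 22, 23, 24, 25, 28}.

1 4 5 6 7 9 13 16 20 22 23 24 25 28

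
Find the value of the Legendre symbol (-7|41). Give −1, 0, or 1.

First reduce: -7 ≡ 34 (mod 41).
Pull out 2: since 41 ≡ 1 (mod 8), (2/41) = +1.
Reciprocity: 17 ≡ 1 and 41 ≡ 1 (mod 4), so (17/41) = +(41/17).
Reduce top mod 17: now compute (7/17).
Reciprocity: 7 ≡ 3 and 17 ≡ 1 (mod 4), so (7/17) = +(17/7).
Reduce top mod 7: now compute (3/7).
Reciprocity: 3 ≡ 3 and 7 ≡ 3 (mod 4), so (3/7) = −(7/3).
Reduce top mod 3: now compute (1/3).
Reached (1/3) = 1. Collecting the sign flips along the way, the symbol is -1.

-1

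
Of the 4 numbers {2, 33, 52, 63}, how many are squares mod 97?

2

(2/97) = +1 → QR.
(33/97) = +1 → QR.
(52/97) = -1 → non-residue.
(63/97) = -1 → non-residue.
Total quadratic residues among the 4: 2.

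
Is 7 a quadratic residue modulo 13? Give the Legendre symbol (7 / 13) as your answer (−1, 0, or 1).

-1

Reciprocity: 7 ≡ 3 and 13 ≡ 1 (mod 4), so (7/13) = +(13/7).
Reduce top mod 7: now compute (6/7).
Pull out 2: since 7 ≡ 7 (mod 8), (2/7) = +1.
Reciprocity: 3 ≡ 3 and 7 ≡ 3 (mod 4), so (3/7) = −(7/3).
Reduce top mod 3: now compute (1/3).
Reached (1/3) = 1. Collecting the sign flips along the way, the symbol is -1.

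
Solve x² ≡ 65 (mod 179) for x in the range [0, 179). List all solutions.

Since 179 ≡ 3 (mod 4), a square root of 65 is 65^((179+1)/4) = 65^45 mod 179.
Repeated squaring: 65^2≡108, 65^4≡29, 65^8≡125, 65^16≡52, 65^32≡19 (mod 179).
65^45 = 65^(32+8+4+1) ≡ 85 (mod 179).
Check: 85² = 7225 ≡ 65 (mod 179). The two roots are 85 and 94.

85, 94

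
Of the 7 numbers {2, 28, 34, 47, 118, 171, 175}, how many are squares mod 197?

(2/197) = -1 → non-residue.
(28/197) = +1 → QR.
(34/197) = +1 → QR.
(47/197) = +1 → QR.
(118/197) = -1 → non-residue.
(171/197) = +1 → QR.
(175/197) = +1 → QR.
Total quadratic residues among the 7: 5.

5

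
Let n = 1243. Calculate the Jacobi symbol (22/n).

Pull out 2: since 1243 ≡ 3 (mod 8), (2/1243) = -1.
Reciprocity: 11 ≡ 3 and 1243 ≡ 3 (mod 4), so (11/1243) = −(1243/11).
Reduce top mod 11: now compute (0/11).
Top reduces to 0: gcd > 1, so the symbol is 0.

0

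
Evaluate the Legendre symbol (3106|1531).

First reduce: 3106 ≡ 44 (mod 1531).
Pull out 2^2: since 1531 ≡ 3 (mod 8), (2/1531) = -1, so (2/1531)^2 = +1.
Reciprocity: 11 ≡ 3 and 1531 ≡ 3 (mod 4), so (11/1531) = −(1531/11).
Reduce top mod 11: now compute (2/11).
Pull out 2: since 11 ≡ 3 (mod 8), (2/11) = -1.
Reached (1/11) = 1. Collecting the sign flips along the way, the symbol is +1.

1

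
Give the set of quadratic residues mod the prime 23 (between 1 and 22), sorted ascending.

Square k = 1,…,11 (k and 23−k give the same square):
1²=1, 2²=4, 3²=9, 4²=16, 5²≡2, 6²≡13, 7²≡3, 8²≡18, 9²≡12, 10²≡8, 11²≡6 (mod 23).
So the quadratic residues mod 23 are {1, 2, 3, 4, 6, 8, 9, 12, 13, 16, 18}.

1, 2, 3, 4, 6, 8, 9, 12, 13, 16, 18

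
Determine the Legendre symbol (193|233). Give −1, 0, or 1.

-1

Reciprocity: 193 ≡ 1 and 233 ≡ 1 (mod 4), so (193/233) = +(233/193).
Reduce top mod 193: now compute (40/193).
Pull out 2^3: since 193 ≡ 1 (mod 8), (2/193) = +1, so (2/193)^3 = +1.
Reciprocity: 5 ≡ 1 and 193 ≡ 1 (mod 4), so (5/193) = +(193/5).
Reduce top mod 5: now compute (3/5).
Reciprocity: 3 ≡ 3 and 5 ≡ 1 (mod 4), so (3/5) = +(5/3).
Reduce top mod 3: now compute (2/3).
Pull out 2: since 3 ≡ 3 (mod 8), (2/3) = -1.
Reached (1/3) = 1. Collecting the sign flips along the way, the symbol is -1.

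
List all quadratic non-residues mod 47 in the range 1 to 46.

Square k = 1,…,23 (k and 47−k give the same square):
1²=1, 2²=4, 3²=9, 4²=16, 5²=25, 6²=36, 7²≡2, 8²≡17, 9²≡34, 10²≡6, 11²≡27, 12²≡3, 13²≡28, 14²≡8, 15²≡37, 16²≡21, 17²≡7, 18²≡42, 19²≡32, 20²≡24, 21²≡18, 22²≡14, 23²≡12 (mod 47).
The residues are {1, 2, 3, 4, 6, 7, 8, 9, 12, 14, 16, 17, 18, 21, 24, 25, 27, 28, 32, 34, 36, 37, 42}; the non-residues are the remaining 23 nonzero classes.

5 10 11 13 15 19 20 22 23 26 29 30 31 33 35 38 39 40 41 43 44 45 46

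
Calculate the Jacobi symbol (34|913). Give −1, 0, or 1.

-1

Pull out 2: since 913 ≡ 1 (mod 8), (2/913) = +1.
Reciprocity: 17 ≡ 1 and 913 ≡ 1 (mod 4), so (17/913) = +(913/17).
Reduce top mod 17: now compute (12/17).
Pull out 2^2: since 17 ≡ 1 (mod 8), (2/17) = +1, so (2/17)^2 = +1.
Reciprocity: 3 ≡ 3 and 17 ≡ 1 (mod 4), so (3/17) = +(17/3).
Reduce top mod 3: now compute (2/3).
Pull out 2: since 3 ≡ 3 (mod 8), (2/3) = -1.
Reached (1/3) = 1. Collecting the sign flips along the way, the symbol is -1.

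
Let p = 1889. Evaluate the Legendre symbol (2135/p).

First reduce: 2135 ≡ 246 (mod 1889).
Pull out 2: since 1889 ≡ 1 (mod 8), (2/1889) = +1.
Reciprocity: 123 ≡ 3 and 1889 ≡ 1 (mod 4), so (123/1889) = +(1889/123).
Reduce top mod 123: now compute (44/123).
Pull out 2^2: since 123 ≡ 3 (mod 8), (2/123) = -1, so (2/123)^2 = +1.
Reciprocity: 11 ≡ 3 and 123 ≡ 3 (mod 4), so (11/123) = −(123/11).
Reduce top mod 11: now compute (2/11).
Pull out 2: since 11 ≡ 3 (mod 8), (2/11) = -1.
Reached (1/11) = 1. Collecting the sign flips along the way, the symbol is +1.

1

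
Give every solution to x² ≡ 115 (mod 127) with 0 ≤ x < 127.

Since 127 ≡ 3 (mod 4), a square root of 115 is 115^((127+1)/4) = 115^32 mod 127.
Repeated squaring: 115^2≡17, 115^4≡35, 115^8≡82, 115^16≡120, 115^32≡49 (mod 127).
115^32 = 115^(32) ≡ 49 (mod 127).
Check: 49² = 2401 ≡ 115 (mod 127). The two roots are 49 and 78.

49, 78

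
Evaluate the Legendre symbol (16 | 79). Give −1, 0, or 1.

Euler's criterion: (16/79) ≡ 16^39 (mod 79).
16^2 ≡ 19 (mod 79)
16^4 ≡ 45 (mod 79)
16^8 ≡ 50 (mod 79)
16^16 ≡ 51 (mod 79)
16^32 ≡ 73 (mod 79)
16^39 = 16^(32+4+2+1) ≡ 1 (mod 79).
Result is 1, so (16/79) = 1.

1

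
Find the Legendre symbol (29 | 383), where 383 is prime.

Reciprocity: 29 ≡ 1 and 383 ≡ 3 (mod 4), so (29/383) = +(383/29).
Reduce top mod 29: now compute (6/29).
Pull out 2: since 29 ≡ 5 (mod 8), (2/29) = -1.
Reciprocity: 3 ≡ 3 and 29 ≡ 1 (mod 4), so (3/29) = +(29/3).
Reduce top mod 3: now compute (2/3).
Pull out 2: since 3 ≡ 3 (mod 8), (2/3) = -1.
Reached (1/3) = 1. Collecting the sign flips along the way, the symbol is +1.

1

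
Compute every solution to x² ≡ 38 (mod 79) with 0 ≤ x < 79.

Since 79 ≡ 3 (mod 4), a square root of 38 is 38^((79+1)/4) = 38^20 mod 79.
Repeated squaring: 38^2≡22, 38^4≡10, 38^8≡21, 38^16≡46 (mod 79).
38^20 = 38^(16+4) ≡ 65 (mod 79).
Check: 65² = 4225 ≡ 38 (mod 79). The two roots are 14 and 65.

14, 65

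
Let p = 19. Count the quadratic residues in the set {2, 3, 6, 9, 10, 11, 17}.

(2/19) = -1 → non-residue.
(3/19) = -1 → non-residue.
(6/19) = +1 → QR.
(9/19) = +1 → QR.
(10/19) = -1 → non-residue.
(11/19) = +1 → QR.
(17/19) = +1 → QR.
Total quadratic residues among the 7: 4.

4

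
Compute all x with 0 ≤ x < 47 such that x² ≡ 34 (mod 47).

9, 38

Since 47 ≡ 3 (mod 4), a square root of 34 is 34^((47+1)/4) = 34^12 mod 47.
Repeated squaring: 34^2≡28, 34^4≡32, 34^8≡37 (mod 47).
34^12 = 34^(8+4) ≡ 9 (mod 47).
Check: 9² = 81 ≡ 34 (mod 47). The two roots are 9 and 38.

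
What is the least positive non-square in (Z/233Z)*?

(2/233) = +1, so 2 is a residue.
(3/233) = −1, so 3 is the smallest positive non-residue mod 233.

3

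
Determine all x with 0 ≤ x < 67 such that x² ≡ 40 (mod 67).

Since 67 ≡ 3 (mod 4), a square root of 40 is 40^((67+1)/4) = 40^17 mod 67.
Repeated squaring: 40^2≡59, 40^4≡64, 40^8≡9, 40^16≡14 (mod 67).
40^17 = 40^(16+1) ≡ 24 (mod 67).
Check: 24² = 576 ≡ 40 (mod 67). The two roots are 24 and 43.

24, 43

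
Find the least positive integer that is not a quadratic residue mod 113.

3

(2/113) = +1, so 2 is a residue.
(3/113) = −1, so 3 is the smallest positive non-residue mod 113.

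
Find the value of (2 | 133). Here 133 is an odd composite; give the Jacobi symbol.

Pull out 2: since 133 ≡ 5 (mod 8), (2/133) = -1.
Reached (1/133) = 1. Collecting the sign flips along the way, the symbol is -1.

-1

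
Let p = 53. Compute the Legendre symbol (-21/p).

-1

Euler's criterion: (-21/53) ≡ 32^26 (mod 53).
32^2 ≡ 17 (mod 53)
32^4 ≡ 24 (mod 53)
32^8 ≡ 46 (mod 53)
32^16 ≡ 49 (mod 53)
32^26 = 32^(16+8+2) ≡ 52 (mod 53).
Result is 52 ≡ −1, so (-21/53) = −1.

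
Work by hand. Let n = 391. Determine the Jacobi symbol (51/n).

0

Reciprocity: 51 ≡ 3 and 391 ≡ 3 (mod 4), so (51/391) = −(391/51).
Reduce top mod 51: now compute (34/51).
Pull out 2: since 51 ≡ 3 (mod 8), (2/51) = -1.
Reciprocity: 17 ≡ 1 and 51 ≡ 3 (mod 4), so (17/51) = +(51/17).
Reduce top mod 17: now compute (0/17).
Top reduces to 0: gcd > 1, so the symbol is 0.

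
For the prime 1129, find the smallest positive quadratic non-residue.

11

(2/1129) = +1, so 2 is a residue.
(3/1129) = +1, so 3 is a residue.
(4/1129) = +1, so 4 is a residue.
(5/1129) = +1, so 5 is a residue.
(6/1129) = +1, so 6 is a residue.
(7/1129) = +1, so 7 is a residue.
(8/1129) = +1, so 8 is a residue.
(9/1129) = +1, so 9 is a residue.
(10/1129) = +1, so 10 is a residue.
(11/1129) = −1, so 11 is the smallest positive non-residue mod 1129.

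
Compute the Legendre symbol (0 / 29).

Top reduces to 0: gcd > 1, so the symbol is 0.

0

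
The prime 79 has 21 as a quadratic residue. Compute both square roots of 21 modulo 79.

Since 79 ≡ 3 (mod 4), a square root of 21 is 21^((79+1)/4) = 21^20 mod 79.
Repeated squaring: 21^2≡46, 21^4≡62, 21^8≡52, 21^16≡18 (mod 79).
21^20 = 21^(16+4) ≡ 10 (mod 79).
Check: 10² = 100 ≡ 21 (mod 79). The two roots are 10 and 69.

10, 69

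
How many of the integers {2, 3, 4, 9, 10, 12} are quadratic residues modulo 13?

(2/13) = -1 → non-residue.
(3/13) = +1 → QR.
(4/13) = +1 → QR.
(9/13) = +1 → QR.
(10/13) = +1 → QR.
(12/13) = +1 → QR.
Total quadratic residues among the 6: 5.

5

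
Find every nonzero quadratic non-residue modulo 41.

3,6,7,11,12,13,14,15,17,19,22,24,26,27,28,29,30,34,35,38

Square k = 1,…,20 (k and 41−k give the same square):
1²=1, 2²=4, 3²=9, 4²=16, 5²=25, 6²=36, 7²≡8, 8²≡23, 9²≡40, 10²≡18, 11²≡39, 12²≡21, 13²≡5, 14²≡32, 15²≡20, 16²≡10, 17²≡2, 18²≡37, 19²≡33, 20²≡31 (mod 41).
The residues are {1, 2, 4, 5, 8, 9, 10, 16, 18, 20, 21, 23, 25, 31, 32, 33, 36, 37, 39, 40}; the non-residues are the remaining 20 nonzero classes.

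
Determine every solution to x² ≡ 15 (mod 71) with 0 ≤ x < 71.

21, 50

Since 71 ≡ 3 (mod 4), a square root of 15 is 15^((71+1)/4) = 15^18 mod 71.
Repeated squaring: 15^2≡12, 15^4≡2, 15^8≡4, 15^16≡16 (mod 71).
15^18 = 15^(16+2) ≡ 50 (mod 71).
Check: 50² = 2500 ≡ 15 (mod 71). The two roots are 21 and 50.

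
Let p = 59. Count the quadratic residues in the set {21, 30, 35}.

(21/59) = +1 → QR.
(30/59) = -1 → non-residue.
(35/59) = +1 → QR.
Total quadratic residues among the 3: 2.

2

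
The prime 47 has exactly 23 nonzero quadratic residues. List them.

Square k = 1,…,23 (k and 47−k give the same square):
1²=1, 2²=4, 3²=9, 4²=16, 5²=25, 6²=36, 7²≡2, 8²≡17, 9²≡34, 10²≡6, 11²≡27, 12²≡3, 13²≡28, 14²≡8, 15²≡37, 16²≡21, 17²≡7, 18²≡42, 19²≡32, 20²≡24, 21²≡18, 22²≡14, 23²≡12 (mod 47).
So the quadratic residues mod 47 are {1, 2, 3, 4, 6, 7, 8, 9, 12, 14, 16, 17, 18, 21, 24, 25, 27, 28, 32, 34, 36, 37, 42}.

1, 2, 3, 4, 6, 7, 8, 9, 12, 14, 16, 17, 18, 21, 24, 25, 27, 28, 32, 34, 36, 37, 42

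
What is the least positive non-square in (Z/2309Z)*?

(2/2309) = −1, so 2 is the smallest positive non-residue mod 2309.

2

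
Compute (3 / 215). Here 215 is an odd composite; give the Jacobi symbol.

Reciprocity: 3 ≡ 3 and 215 ≡ 3 (mod 4), so (3/215) = −(215/3).
Reduce top mod 3: now compute (2/3).
Pull out 2: since 3 ≡ 3 (mod 8), (2/3) = -1.
Reached (1/3) = 1. Collecting the sign flips along the way, the symbol is +1.

1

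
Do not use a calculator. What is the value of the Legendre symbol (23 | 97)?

-1

Reciprocity: 23 ≡ 3 and 97 ≡ 1 (mod 4), so (23/97) = +(97/23).
Reduce top mod 23: now compute (5/23).
Reciprocity: 5 ≡ 1 and 23 ≡ 3 (mod 4), so (5/23) = +(23/5).
Reduce top mod 5: now compute (3/5).
Reciprocity: 3 ≡ 3 and 5 ≡ 1 (mod 4), so (3/5) = +(5/3).
Reduce top mod 3: now compute (2/3).
Pull out 2: since 3 ≡ 3 (mod 8), (2/3) = -1.
Reached (1/3) = 1. Collecting the sign flips along the way, the symbol is -1.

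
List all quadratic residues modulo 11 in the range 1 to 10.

1,3,4,5,9

Square k = 1,…,5 (k and 11−k give the same square):
1²=1, 2²=4, 3²=9, 4²≡5, 5²≡3 (mod 11).
So the quadratic residues mod 11 are {1, 3, 4, 5, 9}.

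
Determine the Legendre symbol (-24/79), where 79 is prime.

Euler's criterion: (-24/79) ≡ 55^39 (mod 79).
55^2 ≡ 23 (mod 79)
55^4 ≡ 55 (mod 79)
55^8 ≡ 23 (mod 79)
55^16 ≡ 55 (mod 79)
55^32 ≡ 23 (mod 79)
55^39 = 55^(32+4+2+1) ≡ 1 (mod 79).
Result is 1, so (-24/79) = 1.

1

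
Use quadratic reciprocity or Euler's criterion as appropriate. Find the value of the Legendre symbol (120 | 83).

1

First reduce: 120 ≡ 37 (mod 83).
Reciprocity: 37 ≡ 1 and 83 ≡ 3 (mod 4), so (37/83) = +(83/37).
Reduce top mod 37: now compute (9/37).
Reciprocity: 9 ≡ 1 and 37 ≡ 1 (mod 4), so (9/37) = +(37/9).
Reduce top mod 9: now compute (1/9).
Reached (1/9) = 1. Collecting the sign flips along the way, the symbol is +1.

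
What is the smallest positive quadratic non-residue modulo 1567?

3

(2/1567) = +1, so 2 is a residue.
(3/1567) = −1, so 3 is the smallest positive non-residue mod 1567.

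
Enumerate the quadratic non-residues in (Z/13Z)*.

Square k = 1,…,6 (k and 13−k give the same square):
1²=1, 2²=4, 3²=9, 4²≡3, 5²≡12, 6²≡10 (mod 13).
The residues are {1, 3, 4, 9, 10, 12}; the non-residues are the remaining 6 nonzero classes.

2 5 6 7 8 11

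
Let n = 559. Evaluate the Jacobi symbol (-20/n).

First reduce: -20 ≡ 539 (mod 559).
Reciprocity: 539 ≡ 3 and 559 ≡ 3 (mod 4), so (539/559) = −(559/539).
Reduce top mod 539: now compute (20/539).
Pull out 2^2: since 539 ≡ 3 (mod 8), (2/539) = -1, so (2/539)^2 = +1.
Reciprocity: 5 ≡ 1 and 539 ≡ 3 (mod 4), so (5/539) = +(539/5).
Reduce top mod 5: now compute (4/5).
Pull out 2^2: since 5 ≡ 5 (mod 8), (2/5) = -1, so (2/5)^2 = +1.
Reached (1/5) = 1. Collecting the sign flips along the way, the symbol is -1.

-1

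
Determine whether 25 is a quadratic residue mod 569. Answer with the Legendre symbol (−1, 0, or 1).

Reciprocity: 25 ≡ 1 and 569 ≡ 1 (mod 4), so (25/569) = +(569/25).
Reduce top mod 25: now compute (19/25).
Reciprocity: 19 ≡ 3 and 25 ≡ 1 (mod 4), so (19/25) = +(25/19).
Reduce top mod 19: now compute (6/19).
Pull out 2: since 19 ≡ 3 (mod 8), (2/19) = -1.
Reciprocity: 3 ≡ 3 and 19 ≡ 3 (mod 4), so (3/19) = −(19/3).
Reduce top mod 3: now compute (1/3).
Reached (1/3) = 1. Collecting the sign flips along the way, the symbol is +1.

1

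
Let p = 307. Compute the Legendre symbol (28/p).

1

Pull out 2^2: since 307 ≡ 3 (mod 8), (2/307) = -1, so (2/307)^2 = +1.
Reciprocity: 7 ≡ 3 and 307 ≡ 3 (mod 4), so (7/307) = −(307/7).
Reduce top mod 7: now compute (6/7).
Pull out 2: since 7 ≡ 7 (mod 8), (2/7) = +1.
Reciprocity: 3 ≡ 3 and 7 ≡ 3 (mod 4), so (3/7) = −(7/3).
Reduce top mod 3: now compute (1/3).
Reached (1/3) = 1. Collecting the sign flips along the way, the symbol is +1.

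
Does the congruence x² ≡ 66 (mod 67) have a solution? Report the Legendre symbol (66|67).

Pull out 2: since 67 ≡ 3 (mod 8), (2/67) = -1.
Reciprocity: 33 ≡ 1 and 67 ≡ 3 (mod 4), so (33/67) = +(67/33).
Reduce top mod 33: now compute (1/33).
Reached (1/33) = 1. Collecting the sign flips along the way, the symbol is -1.

-1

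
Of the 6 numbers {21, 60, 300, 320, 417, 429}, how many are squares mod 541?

(21/541) = +1 → QR.
(60/541) = +1 → QR.
(300/541) = +1 → QR.
(320/541) = +1 → QR.
(417/541) = +1 → QR.
(429/541) = +1 → QR.
Total quadratic residues among the 6: 6.

6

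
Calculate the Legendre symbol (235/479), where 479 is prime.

-1

Reciprocity: 235 ≡ 3 and 479 ≡ 3 (mod 4), so (235/479) = −(479/235).
Reduce top mod 235: now compute (9/235).
Reciprocity: 9 ≡ 1 and 235 ≡ 3 (mod 4), so (9/235) = +(235/9).
Reduce top mod 9: now compute (1/9).
Reached (1/9) = 1. Collecting the sign flips along the way, the symbol is -1.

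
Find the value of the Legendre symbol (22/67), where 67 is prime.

1

Euler's criterion: (22/67) ≡ 22^33 (mod 67).
22^2 ≡ 15 (mod 67)
22^4 ≡ 24 (mod 67)
22^8 ≡ 40 (mod 67)
22^16 ≡ 59 (mod 67)
22^32 ≡ 64 (mod 67)
22^33 = 22^(32+1) ≡ 1 (mod 67).
Result is 1, so (22/67) = 1.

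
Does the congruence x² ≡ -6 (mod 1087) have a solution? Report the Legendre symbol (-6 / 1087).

First reduce: -6 ≡ 1081 (mod 1087).
Reciprocity: 1081 ≡ 1 and 1087 ≡ 3 (mod 4), so (1081/1087) = +(1087/1081).
Reduce top mod 1081: now compute (6/1081).
Pull out 2: since 1081 ≡ 1 (mod 8), (2/1081) = +1.
Reciprocity: 3 ≡ 3 and 1081 ≡ 1 (mod 4), so (3/1081) = +(1081/3).
Reduce top mod 3: now compute (1/3).
Reached (1/3) = 1. Collecting the sign flips along the way, the symbol is +1.

1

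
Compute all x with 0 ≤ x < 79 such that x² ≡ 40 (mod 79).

Since 79 ≡ 3 (mod 4), a square root of 40 is 40^((79+1)/4) = 40^20 mod 79.
Repeated squaring: 40^2≡20, 40^4≡5, 40^8≡25, 40^16≡72 (mod 79).
40^20 = 40^(16+4) ≡ 44 (mod 79).
Check: 44² = 1936 ≡ 40 (mod 79). The two roots are 35 and 44.

35, 44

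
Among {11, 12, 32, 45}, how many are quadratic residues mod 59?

2

(11/59) = -1 → non-residue.
(12/59) = +1 → QR.
(32/59) = -1 → non-residue.
(45/59) = +1 → QR.
Total quadratic residues among the 4: 2.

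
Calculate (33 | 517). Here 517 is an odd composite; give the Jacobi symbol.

Reciprocity: 33 ≡ 1 and 517 ≡ 1 (mod 4), so (33/517) = +(517/33).
Reduce top mod 33: now compute (22/33).
Pull out 2: since 33 ≡ 1 (mod 8), (2/33) = +1.
Reciprocity: 11 ≡ 3 and 33 ≡ 1 (mod 4), so (11/33) = +(33/11).
Reduce top mod 11: now compute (0/11).
Top reduces to 0: gcd > 1, so the symbol is 0.

0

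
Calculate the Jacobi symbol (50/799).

1

Pull out 2: since 799 ≡ 7 (mod 8), (2/799) = +1.
Reciprocity: 25 ≡ 1 and 799 ≡ 3 (mod 4), so (25/799) = +(799/25).
Reduce top mod 25: now compute (24/25).
Pull out 2^3: since 25 ≡ 1 (mod 8), (2/25) = +1, so (2/25)^3 = +1.
Reciprocity: 3 ≡ 3 and 25 ≡ 1 (mod 4), so (3/25) = +(25/3).
Reduce top mod 3: now compute (1/3).
Reached (1/3) = 1. Collecting the sign flips along the way, the symbol is +1.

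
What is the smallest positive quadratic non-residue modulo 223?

3

(2/223) = +1, so 2 is a residue.
(3/223) = −1, so 3 is the smallest positive non-residue mod 223.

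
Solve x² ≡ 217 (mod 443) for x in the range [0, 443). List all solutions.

190, 253

Since 443 ≡ 3 (mod 4), a square root of 217 is 217^((443+1)/4) = 217^111 mod 443.
Repeated squaring: 217^2≡131, 217^4≡327, 217^8≡166, 217^16≡90, 217^32≡126, 217^64≡371 (mod 443).
217^111 = 217^(64+32+8+4+2+1) ≡ 253 (mod 443).
Check: 253² = 64009 ≡ 217 (mod 443). The two roots are 190 and 253.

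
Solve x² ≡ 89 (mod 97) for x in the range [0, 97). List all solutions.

97 ≡ 1 (mod 4), so we find a root by search.
Trying successive values, 34² = 1156 ≡ 89 (mod 97). The other root is 97 − 34 = 63.

34, 63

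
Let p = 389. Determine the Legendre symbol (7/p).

1

Reciprocity: 7 ≡ 3 and 389 ≡ 1 (mod 4), so (7/389) = +(389/7).
Reduce top mod 7: now compute (4/7).
Pull out 2^2: since 7 ≡ 7 (mod 8), (2/7) = +1, so (2/7)^2 = +1.
Reached (1/7) = 1. Collecting the sign flips along the way, the symbol is +1.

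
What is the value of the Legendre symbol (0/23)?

Top reduces to 0: gcd > 1, so the symbol is 0.

0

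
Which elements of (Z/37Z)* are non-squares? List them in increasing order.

2,5,6,8,13,14,15,17,18,19,20,22,23,24,29,31,32,35

Square k = 1,…,18 (k and 37−k give the same square):
1²=1, 2²=4, 3²=9, 4²=16, 5²=25, 6²=36, 7²≡12, 8²≡27, 9²≡7, 10²≡26, 11²≡10, 12²≡33, 13²≡21, 14²≡11, 15²≡3, 16²≡34, 17²≡30, 18²≡28 (mod 37).
The residues are {1, 3, 4, 7, 9, 10, 11, 12, 16, 21, 25, 26, 27, 28, 30, 33, 34, 36}; the non-residues are the remaining 18 nonzero classes.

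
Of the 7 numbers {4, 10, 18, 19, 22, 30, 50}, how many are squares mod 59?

3

(4/59) = +1 → QR.
(10/59) = -1 → non-residue.
(18/59) = -1 → non-residue.
(19/59) = +1 → QR.
(22/59) = +1 → QR.
(30/59) = -1 → non-residue.
(50/59) = -1 → non-residue.
Total quadratic residues among the 7: 3.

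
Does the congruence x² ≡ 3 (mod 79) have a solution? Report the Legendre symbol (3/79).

-1

Euler's criterion: (3/79) ≡ 3^39 (mod 79).
3^2 ≡ 9 (mod 79)
3^4 ≡ 2 (mod 79)
3^8 ≡ 4 (mod 79)
3^16 ≡ 16 (mod 79)
3^32 ≡ 19 (mod 79)
3^39 = 3^(32+4+2+1) ≡ 78 (mod 79).
Result is 78 ≡ −1, so (3/79) = −1.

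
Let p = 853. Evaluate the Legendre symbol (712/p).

1

Pull out 2^3: since 853 ≡ 5 (mod 8), (2/853) = -1, so (2/853)^3 = -1.
Reciprocity: 89 ≡ 1 and 853 ≡ 1 (mod 4), so (89/853) = +(853/89).
Reduce top mod 89: now compute (52/89).
Pull out 2^2: since 89 ≡ 1 (mod 8), (2/89) = +1, so (2/89)^2 = +1.
Reciprocity: 13 ≡ 1 and 89 ≡ 1 (mod 4), so (13/89) = +(89/13).
Reduce top mod 13: now compute (11/13).
Reciprocity: 11 ≡ 3 and 13 ≡ 1 (mod 4), so (11/13) = +(13/11).
Reduce top mod 11: now compute (2/11).
Pull out 2: since 11 ≡ 3 (mod 8), (2/11) = -1.
Reached (1/11) = 1. Collecting the sign flips along the way, the symbol is +1.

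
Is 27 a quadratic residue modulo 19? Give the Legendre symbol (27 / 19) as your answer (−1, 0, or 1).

Euler's criterion: (27/19) ≡ 8^9 (mod 19).
8^2 ≡ 7 (mod 19)
8^4 ≡ 11 (mod 19)
8^8 ≡ 7 (mod 19)
8^9 = 8^(8+1) ≡ 18 (mod 19).
Result is 18 ≡ −1, so (27/19) = −1.

-1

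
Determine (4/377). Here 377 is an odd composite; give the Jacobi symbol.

1

Pull out 2^2: since 377 ≡ 1 (mod 8), (2/377) = +1, so (2/377)^2 = +1.
Reached (1/377) = 1. Collecting the sign flips along the way, the symbol is +1.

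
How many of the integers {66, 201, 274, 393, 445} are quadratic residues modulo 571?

3

(66/571) = +1 → QR.
(201/571) = +1 → QR.
(274/571) = +1 → QR.
(393/571) = -1 → non-residue.
(445/571) = -1 → non-residue.
Total quadratic residues among the 5: 3.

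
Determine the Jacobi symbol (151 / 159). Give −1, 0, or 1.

-1

Reciprocity: 151 ≡ 3 and 159 ≡ 3 (mod 4), so (151/159) = −(159/151).
Reduce top mod 151: now compute (8/151).
Pull out 2^3: since 151 ≡ 7 (mod 8), (2/151) = +1, so (2/151)^3 = +1.
Reached (1/151) = 1. Collecting the sign flips along the way, the symbol is -1.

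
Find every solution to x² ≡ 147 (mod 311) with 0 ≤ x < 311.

136, 175

Since 311 ≡ 3 (mod 4), a square root of 147 is 147^((311+1)/4) = 147^78 mod 311.
Repeated squaring: 147^2≡150, 147^4≡108, 147^8≡157, 147^16≡80, 147^32≡180, 147^64≡56 (mod 311).
147^78 = 147^(64+8+4+2) ≡ 175 (mod 311).
Check: 175² = 30625 ≡ 147 (mod 311). The two roots are 136 and 175.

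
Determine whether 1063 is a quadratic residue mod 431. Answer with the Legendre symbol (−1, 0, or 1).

First reduce: 1063 ≡ 201 (mod 431).
Reciprocity: 201 ≡ 1 and 431 ≡ 3 (mod 4), so (201/431) = +(431/201).
Reduce top mod 201: now compute (29/201).
Reciprocity: 29 ≡ 1 and 201 ≡ 1 (mod 4), so (29/201) = +(201/29).
Reduce top mod 29: now compute (27/29).
Reciprocity: 27 ≡ 3 and 29 ≡ 1 (mod 4), so (27/29) = +(29/27).
Reduce top mod 27: now compute (2/27).
Pull out 2: since 27 ≡ 3 (mod 8), (2/27) = -1.
Reached (1/27) = 1. Collecting the sign flips along the way, the symbol is -1.

-1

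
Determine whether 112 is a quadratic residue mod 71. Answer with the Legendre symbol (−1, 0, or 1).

Euler's criterion: (112/71) ≡ 41^35 (mod 71).
41^2 ≡ 48 (mod 71)
41^4 ≡ 32 (mod 71)
41^8 ≡ 30 (mod 71)
41^16 ≡ 48 (mod 71)
41^32 ≡ 32 (mod 71)
41^35 = 41^(32+2+1) ≡ 70 (mod 71).
Result is 70 ≡ −1, so (112/71) = −1.

-1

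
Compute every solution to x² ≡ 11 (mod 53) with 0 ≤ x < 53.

53 ≡ 1 (mod 4), so we find a root by search.
Trying successive values, 8² = 64 ≡ 11 (mod 53). The other root is 53 − 8 = 45.

8, 45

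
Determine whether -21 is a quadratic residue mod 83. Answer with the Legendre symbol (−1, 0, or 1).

-1

First reduce: -21 ≡ 62 (mod 83).
Pull out 2: since 83 ≡ 3 (mod 8), (2/83) = -1.
Reciprocity: 31 ≡ 3 and 83 ≡ 3 (mod 4), so (31/83) = −(83/31).
Reduce top mod 31: now compute (21/31).
Reciprocity: 21 ≡ 1 and 31 ≡ 3 (mod 4), so (21/31) = +(31/21).
Reduce top mod 21: now compute (10/21).
Pull out 2: since 21 ≡ 5 (mod 8), (2/21) = -1.
Reciprocity: 5 ≡ 1 and 21 ≡ 1 (mod 4), so (5/21) = +(21/5).
Reduce top mod 5: now compute (1/5).
Reached (1/5) = 1. Collecting the sign flips along the way, the symbol is -1.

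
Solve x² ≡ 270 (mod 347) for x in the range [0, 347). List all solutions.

116, 231

Since 347 ≡ 3 (mod 4), a square root of 270 is 270^((347+1)/4) = 270^87 mod 347.
Repeated squaring: 270^2≡30, 270^4≡206, 270^8≡102, 270^16≡341, 270^32≡36, 270^64≡255 (mod 347).
270^87 = 270^(64+16+4+2+1) ≡ 116 (mod 347).
Check: 116² = 13456 ≡ 270 (mod 347). The two roots are 116 and 231.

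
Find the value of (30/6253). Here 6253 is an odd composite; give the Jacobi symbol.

Pull out 2: since 6253 ≡ 5 (mod 8), (2/6253) = -1.
Reciprocity: 15 ≡ 3 and 6253 ≡ 1 (mod 4), so (15/6253) = +(6253/15).
Reduce top mod 15: now compute (13/15).
Reciprocity: 13 ≡ 1 and 15 ≡ 3 (mod 4), so (13/15) = +(15/13).
Reduce top mod 13: now compute (2/13).
Pull out 2: since 13 ≡ 5 (mod 8), (2/13) = -1.
Reached (1/13) = 1. Collecting the sign flips along the way, the symbol is +1.

1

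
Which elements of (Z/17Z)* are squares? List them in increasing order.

1,2,4,8,9,13,15,16

Square k = 1,…,8 (k and 17−k give the same square):
1²=1, 2²=4, 3²=9, 4²=16, 5²≡8, 6²≡2, 7²≡15, 8²≡13 (mod 17).
So the quadratic residues mod 17 are {1, 2, 4, 8, 9, 13, 15, 16}.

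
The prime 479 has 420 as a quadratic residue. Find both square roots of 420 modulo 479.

Since 479 ≡ 3 (mod 4), a square root of 420 is 420^((479+1)/4) = 420^120 mod 479.
Repeated squaring: 420^2≡128, 420^4≡98, 420^8≡24, 420^16≡97, 420^32≡308, 420^64≡22 (mod 479).
420^120 = 420^(64+32+16+8) ≡ 100 (mod 479).
Check: 100² = 10000 ≡ 420 (mod 479). The two roots are 100 and 379.

100, 379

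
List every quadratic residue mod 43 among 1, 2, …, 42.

1, 4, 6, 9, 10, 11, 13, 14, 15, 16, 17, 21, 23, 24, 25, 31, 35, 36, 38, 40, 41

Square k = 1,…,21 (k and 43−k give the same square):
1²=1, 2²=4, 3²=9, 4²=16, 5²=25, 6²=36, 7²≡6, 8²≡21, 9²≡38, 10²≡14, 11²≡35, 12²≡15, 13²≡40, 14²≡24, 15²≡10, 16²≡41, 17²≡31, 18²≡23, 19²≡17, 20²≡13, 21²≡11 (mod 43).
So the quadratic residues mod 43 are {1, 4, 6, 9, 10, 11, 13, 14, 15, 16, 17, 21, 23, 24, 25, 31, 35, 36, 38, 40, 41}.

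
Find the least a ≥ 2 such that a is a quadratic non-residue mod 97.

(2/97) = +1, so 2 is a residue.
(3/97) = +1, so 3 is a residue.
(4/97) = +1, so 4 is a residue.
(5/97) = −1, so 5 is the smallest positive non-residue mod 97.

5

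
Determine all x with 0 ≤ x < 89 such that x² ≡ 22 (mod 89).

17, 72

89 ≡ 1 (mod 4), so we find a root by search.
Trying successive values, 17² = 289 ≡ 22 (mod 89). The other root is 89 − 17 = 72.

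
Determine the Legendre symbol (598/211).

1

Euler's criterion: (598/211) ≡ 176^105 (mod 211).
176^2 ≡ 170 (mod 211)
176^4 ≡ 204 (mod 211)
176^8 ≡ 49 (mod 211)
176^16 ≡ 80 (mod 211)
176^32 ≡ 70 (mod 211)
176^64 ≡ 47 (mod 211)
176^105 = 176^(64+32+8+1) ≡ 1 (mod 211).
Result is 1, so (598/211) = 1.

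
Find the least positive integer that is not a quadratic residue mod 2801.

(2/2801) = +1, so 2 is a residue.
(3/2801) = −1, so 3 is the smallest positive non-residue mod 2801.

3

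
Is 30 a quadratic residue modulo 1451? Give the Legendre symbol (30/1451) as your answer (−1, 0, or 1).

Pull out 2: since 1451 ≡ 3 (mod 8), (2/1451) = -1.
Reciprocity: 15 ≡ 3 and 1451 ≡ 3 (mod 4), so (15/1451) = −(1451/15).
Reduce top mod 15: now compute (11/15).
Reciprocity: 11 ≡ 3 and 15 ≡ 3 (mod 4), so (11/15) = −(15/11).
Reduce top mod 11: now compute (4/11).
Pull out 2^2: since 11 ≡ 3 (mod 8), (2/11) = -1, so (2/11)^2 = +1.
Reached (1/11) = 1. Collecting the sign flips along the way, the symbol is -1.

-1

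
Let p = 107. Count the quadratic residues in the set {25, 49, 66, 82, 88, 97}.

2

(25/107) = +1 → QR.
(49/107) = +1 → QR.
(66/107) = -1 → non-residue.
(82/107) = -1 → non-residue.
(88/107) = -1 → non-residue.
(97/107) = -1 → non-residue.
Total quadratic residues among the 6: 2.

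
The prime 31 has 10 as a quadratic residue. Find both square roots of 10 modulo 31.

14, 17

Since 31 ≡ 3 (mod 4), a square root of 10 is 10^((31+1)/4) = 10^8 mod 31.
Repeated squaring: 10^2≡7, 10^4≡18, 10^8≡14 (mod 31).
10^8 = 10^(8) ≡ 14 (mod 31).
Check: 14² = 196 ≡ 10 (mod 31). The two roots are 14 and 17.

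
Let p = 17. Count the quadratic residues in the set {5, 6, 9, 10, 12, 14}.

1

(5/17) = -1 → non-residue.
(6/17) = -1 → non-residue.
(9/17) = +1 → QR.
(10/17) = -1 → non-residue.
(12/17) = -1 → non-residue.
(14/17) = -1 → non-residue.
Total quadratic residues among the 6: 1.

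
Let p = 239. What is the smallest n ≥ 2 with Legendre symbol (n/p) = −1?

7

(2/239) = +1, so 2 is a residue.
(3/239) = +1, so 3 is a residue.
(4/239) = +1, so 4 is a residue.
(5/239) = +1, so 5 is a residue.
(6/239) = +1, so 6 is a residue.
(7/239) = −1, so 7 is the smallest positive non-residue mod 239.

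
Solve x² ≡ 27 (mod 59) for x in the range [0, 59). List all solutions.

Since 59 ≡ 3 (mod 4), a square root of 27 is 27^((59+1)/4) = 27^15 mod 59.
Repeated squaring: 27^2≡21, 27^4≡28, 27^8≡17 (mod 59).
27^15 = 27^(8+4+2+1) ≡ 26 (mod 59).
Check: 26² = 676 ≡ 27 (mod 59). The two roots are 26 and 33.

26, 33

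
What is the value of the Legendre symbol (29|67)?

Reciprocity: 29 ≡ 1 and 67 ≡ 3 (mod 4), so (29/67) = +(67/29).
Reduce top mod 29: now compute (9/29).
Reciprocity: 9 ≡ 1 and 29 ≡ 1 (mod 4), so (9/29) = +(29/9).
Reduce top mod 9: now compute (2/9).
Pull out 2: since 9 ≡ 1 (mod 8), (2/9) = +1.
Reached (1/9) = 1. Collecting the sign flips along the way, the symbol is +1.

1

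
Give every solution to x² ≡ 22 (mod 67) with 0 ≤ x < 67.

Since 67 ≡ 3 (mod 4), a square root of 22 is 22^((67+1)/4) = 22^17 mod 67.
Repeated squaring: 22^2≡15, 22^4≡24, 22^8≡40, 22^16≡59 (mod 67).
22^17 = 22^(16+1) ≡ 25 (mod 67).
Check: 25² = 625 ≡ 22 (mod 67). The two roots are 25 and 42.

25, 42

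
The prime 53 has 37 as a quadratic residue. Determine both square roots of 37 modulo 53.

53 ≡ 1 (mod 4), so we find a root by search.
Trying successive values, 14² = 196 ≡ 37 (mod 53). The other root is 53 − 14 = 39.

14, 39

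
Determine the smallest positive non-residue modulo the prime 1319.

13

(2/1319) = +1, so 2 is a residue.
(3/1319) = +1, so 3 is a residue.
(4/1319) = +1, so 4 is a residue.
(5/1319) = +1, so 5 is a residue.
(6/1319) = +1, so 6 is a residue.
(7/1319) = +1, so 7 is a residue.
(8/1319) = +1, so 8 is a residue.
(9/1319) = +1, so 9 is a residue.
(10/1319) = +1, so 10 is a residue.
(11/1319) = +1, so 11 is a residue.
(12/1319) = +1, so 12 is a residue.
(13/1319) = −1, so 13 is the smallest positive non-residue mod 1319.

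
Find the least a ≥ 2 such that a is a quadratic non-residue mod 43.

2

(2/43) = −1, so 2 is the smallest positive non-residue mod 43.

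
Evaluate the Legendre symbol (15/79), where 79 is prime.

-1

Euler's criterion: (15/79) ≡ 15^39 (mod 79).
15^2 ≡ 67 (mod 79)
15^4 ≡ 65 (mod 79)
15^8 ≡ 38 (mod 79)
15^16 ≡ 22 (mod 79)
15^32 ≡ 10 (mod 79)
15^39 = 15^(32+4+2+1) ≡ 78 (mod 79).
Result is 78 ≡ −1, so (15/79) = −1.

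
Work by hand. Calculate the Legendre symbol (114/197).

Euler's criterion: (114/197) ≡ 114^98 (mod 197).
114^2 ≡ 191 (mod 197)
114^4 ≡ 36 (mod 197)
114^8 ≡ 114 (mod 197)
114^16 ≡ 191 (mod 197)
114^32 ≡ 36 (mod 197)
114^64 ≡ 114 (mod 197)
114^98 = 114^(64+32+2) ≡ 1 (mod 197).
Result is 1, so (114/197) = 1.

1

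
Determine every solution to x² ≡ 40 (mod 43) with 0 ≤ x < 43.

13, 30

Since 43 ≡ 3 (mod 4), a square root of 40 is 40^((43+1)/4) = 40^11 mod 43.
Repeated squaring: 40^2≡9, 40^4≡38, 40^8≡25 (mod 43).
40^11 = 40^(8+2+1) ≡ 13 (mod 43).
Check: 13² = 169 ≡ 40 (mod 43). The two roots are 13 and 30.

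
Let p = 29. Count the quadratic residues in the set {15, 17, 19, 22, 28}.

2

(15/29) = -1 → non-residue.
(17/29) = -1 → non-residue.
(19/29) = -1 → non-residue.
(22/29) = +1 → QR.
(28/29) = +1 → QR.
Total quadratic residues among the 5: 2.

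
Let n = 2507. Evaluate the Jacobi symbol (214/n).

-1

Pull out 2: since 2507 ≡ 3 (mod 8), (2/2507) = -1.
Reciprocity: 107 ≡ 3 and 2507 ≡ 3 (mod 4), so (107/2507) = −(2507/107).
Reduce top mod 107: now compute (46/107).
Pull out 2: since 107 ≡ 3 (mod 8), (2/107) = -1.
Reciprocity: 23 ≡ 3 and 107 ≡ 3 (mod 4), so (23/107) = −(107/23).
Reduce top mod 23: now compute (15/23).
Reciprocity: 15 ≡ 3 and 23 ≡ 3 (mod 4), so (15/23) = −(23/15).
Reduce top mod 15: now compute (8/15).
Pull out 2^3: since 15 ≡ 7 (mod 8), (2/15) = +1, so (2/15)^3 = +1.
Reached (1/15) = 1. Collecting the sign flips along the way, the symbol is -1.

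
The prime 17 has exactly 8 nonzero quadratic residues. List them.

Square k = 1,…,8 (k and 17−k give the same square):
1²=1, 2²=4, 3²=9, 4²=16, 5²≡8, 6²≡2, 7²≡15, 8²≡13 (mod 17).
So the quadratic residues mod 17 are {1, 2, 4, 8, 9, 13, 15, 16}.

1, 2, 4, 8, 9, 13, 15, 16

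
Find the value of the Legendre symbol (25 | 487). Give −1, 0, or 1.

Reciprocity: 25 ≡ 1 and 487 ≡ 3 (mod 4), so (25/487) = +(487/25).
Reduce top mod 25: now compute (12/25).
Pull out 2^2: since 25 ≡ 1 (mod 8), (2/25) = +1, so (2/25)^2 = +1.
Reciprocity: 3 ≡ 3 and 25 ≡ 1 (mod 4), so (3/25) = +(25/3).
Reduce top mod 3: now compute (1/3).
Reached (1/3) = 1. Collecting the sign flips along the way, the symbol is +1.

1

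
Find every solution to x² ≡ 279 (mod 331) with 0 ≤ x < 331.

Since 331 ≡ 3 (mod 4), a square root of 279 is 279^((331+1)/4) = 279^83 mod 331.
Repeated squaring: 279^2≡56, 279^4≡157, 279^8≡155, 279^16≡193, 279^32≡177, 279^64≡215 (mod 331).
279^83 = 279^(64+16+2+1) ≡ 96 (mod 331).
Check: 96² = 9216 ≡ 279 (mod 331). The two roots are 96 and 235.

96, 235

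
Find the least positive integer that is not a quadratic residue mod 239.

7

(2/239) = +1, so 2 is a residue.
(3/239) = +1, so 3 is a residue.
(4/239) = +1, so 4 is a residue.
(5/239) = +1, so 5 is a residue.
(6/239) = +1, so 6 is a residue.
(7/239) = −1, so 7 is the smallest positive non-residue mod 239.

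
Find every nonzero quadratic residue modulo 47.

Square k = 1,…,23 (k and 47−k give the same square):
1²=1, 2²=4, 3²=9, 4²=16, 5²=25, 6²=36, 7²≡2, 8²≡17, 9²≡34, 10²≡6, 11²≡27, 12²≡3, 13²≡28, 14²≡8, 15²≡37, 16²≡21, 17²≡7, 18²≡42, 19²≡32, 20²≡24, 21²≡18, 22²≡14, 23²≡12 (mod 47).
So the quadratic residues mod 47 are {1, 2, 3, 4, 6, 7, 8, 9, 12, 14, 16, 17, 18, 21, 24, 25, 27, 28, 32, 34, 36, 37, 42}.

1, 2, 3, 4, 6, 7, 8, 9, 12, 14, 16, 17, 18, 21, 24, 25, 27, 28, 32, 34, 36, 37, 42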